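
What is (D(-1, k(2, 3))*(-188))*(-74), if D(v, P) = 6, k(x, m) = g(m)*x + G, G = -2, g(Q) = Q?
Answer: 83472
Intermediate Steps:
k(x, m) = -2 + m*x (k(x, m) = m*x - 2 = -2 + m*x)
(D(-1, k(2, 3))*(-188))*(-74) = (6*(-188))*(-74) = -1128*(-74) = 83472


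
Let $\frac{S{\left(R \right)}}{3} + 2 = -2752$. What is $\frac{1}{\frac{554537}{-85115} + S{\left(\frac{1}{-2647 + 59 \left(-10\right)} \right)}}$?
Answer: $- \frac{85115}{703774667} \approx -0.00012094$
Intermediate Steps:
$S{\left(R \right)} = -8262$ ($S{\left(R \right)} = -6 + 3 \left(-2752\right) = -6 - 8256 = -8262$)
$\frac{1}{\frac{554537}{-85115} + S{\left(\frac{1}{-2647 + 59 \left(-10\right)} \right)}} = \frac{1}{\frac{554537}{-85115} - 8262} = \frac{1}{554537 \left(- \frac{1}{85115}\right) - 8262} = \frac{1}{- \frac{554537}{85115} - 8262} = \frac{1}{- \frac{703774667}{85115}} = - \frac{85115}{703774667}$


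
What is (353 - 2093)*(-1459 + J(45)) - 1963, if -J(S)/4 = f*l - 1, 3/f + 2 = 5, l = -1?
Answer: 2522777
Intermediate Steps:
f = 1 (f = 3/(-2 + 5) = 3/3 = 3*(⅓) = 1)
J(S) = 8 (J(S) = -4*(1*(-1) - 1) = -4*(-1 - 1) = -4*(-2) = 8)
(353 - 2093)*(-1459 + J(45)) - 1963 = (353 - 2093)*(-1459 + 8) - 1963 = -1740*(-1451) - 1963 = 2524740 - 1963 = 2522777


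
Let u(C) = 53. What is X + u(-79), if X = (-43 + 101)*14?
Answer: 865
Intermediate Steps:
X = 812 (X = 58*14 = 812)
X + u(-79) = 812 + 53 = 865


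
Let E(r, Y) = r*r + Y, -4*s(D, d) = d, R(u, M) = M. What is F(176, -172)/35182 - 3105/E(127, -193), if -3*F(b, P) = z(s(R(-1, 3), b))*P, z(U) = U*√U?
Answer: -1035/5312 - 7568*I*√11/52773 ≈ -0.19484 - 0.47563*I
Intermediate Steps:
s(D, d) = -d/4
E(r, Y) = Y + r² (E(r, Y) = r² + Y = Y + r²)
z(U) = U^(3/2)
F(b, P) = -P*(-b)^(3/2)/24 (F(b, P) = -(-b/4)^(3/2)*P/3 = -(-b)^(3/2)/8*P/3 = -P*(-b)^(3/2)/24)
F(176, -172)/35182 - 3105/E(127, -193) = -1/24*(-172)*(-1*176)^(3/2)/35182 - 3105/(-193 + 127²) = -1/24*(-172)*(-176)^(3/2)*(1/35182) - 3105/(-193 + 16129) = -1/24*(-172)*(-704*I*√11)*(1/35182) - 3105/15936 = -15136*I*√11/3*(1/35182) - 3105*1/15936 = -7568*I*√11/52773 - 1035/5312 = -1035/5312 - 7568*I*√11/52773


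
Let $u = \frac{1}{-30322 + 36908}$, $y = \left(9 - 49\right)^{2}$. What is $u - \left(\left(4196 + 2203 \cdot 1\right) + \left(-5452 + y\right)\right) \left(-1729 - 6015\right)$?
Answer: $\frac{129902053249}{6586} \approx 1.9724 \cdot 10^{7}$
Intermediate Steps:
$y = 1600$ ($y = \left(-40\right)^{2} = 1600$)
$u = \frac{1}{6586} \approx 0.00015184$
$u - \left(\left(4196 + 2203 \cdot 1\right) + \left(-5452 + y\right)\right) \left(-1729 - 6015\right) = \frac{1}{6586} - \left(\left(4196 + 2203 \cdot 1\right) + \left(-5452 + 1600\right)\right) \left(-1729 - 6015\right) = \frac{1}{6586} - \left(\left(4196 + 2203\right) - 3852\right) \left(-7744\right) = \frac{1}{6586} - \left(6399 - 3852\right) \left(-7744\right) = \frac{1}{6586} - 2547 \left(-7744\right) = \frac{1}{6586} - -19723968 = \frac{1}{6586} + 19723968 = \frac{129902053249}{6586}$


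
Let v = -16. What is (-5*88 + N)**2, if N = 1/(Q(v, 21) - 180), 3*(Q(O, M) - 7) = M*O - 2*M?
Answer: 17308296721/89401 ≈ 1.9360e+5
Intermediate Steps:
Q(O, M) = 7 - 2*M/3 + M*O/3 (Q(O, M) = 7 + (M*O - 2*M)/3 = 7 + (-2*M + M*O)/3 = 7 + (-2*M/3 + M*O/3) = 7 - 2*M/3 + M*O/3)
N = -1/299 (N = 1/((7 - 2/3*21 + (1/3)*21*(-16)) - 180) = 1/((7 - 14 - 112) - 180) = 1/(-119 - 180) = 1/(-299) = -1/299 ≈ -0.0033445)
(-5*88 + N)**2 = (-5*88 - 1/299)**2 = (-440 - 1/299)**2 = (-131561/299)**2 = 17308296721/89401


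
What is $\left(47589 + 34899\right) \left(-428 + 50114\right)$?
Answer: $4098498768$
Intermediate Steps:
$\left(47589 + 34899\right) \left(-428 + 50114\right) = 82488 \cdot 49686 = 4098498768$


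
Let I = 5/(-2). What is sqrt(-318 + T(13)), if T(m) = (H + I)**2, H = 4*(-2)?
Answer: I*sqrt(831)/2 ≈ 14.414*I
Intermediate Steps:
I = -5/2 (I = 5*(-1/2) = -5/2 ≈ -2.5000)
H = -8
T(m) = 441/4 (T(m) = (-8 - 5/2)**2 = (-21/2)**2 = 441/4)
sqrt(-318 + T(13)) = sqrt(-318 + 441/4) = sqrt(-831/4) = I*sqrt(831)/2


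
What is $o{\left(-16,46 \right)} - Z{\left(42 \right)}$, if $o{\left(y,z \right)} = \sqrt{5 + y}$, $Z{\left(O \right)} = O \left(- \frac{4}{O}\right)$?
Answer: $4 + i \sqrt{11} \approx 4.0 + 3.3166 i$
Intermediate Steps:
$Z{\left(O \right)} = -4$
$o{\left(-16,46 \right)} - Z{\left(42 \right)} = \sqrt{5 - 16} - -4 = \sqrt{-11} + 4 = i \sqrt{11} + 4 = 4 + i \sqrt{11}$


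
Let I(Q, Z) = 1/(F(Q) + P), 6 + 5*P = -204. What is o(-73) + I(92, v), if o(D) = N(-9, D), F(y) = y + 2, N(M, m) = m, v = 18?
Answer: -3795/52 ≈ -72.981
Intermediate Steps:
F(y) = 2 + y
P = -42 (P = -6/5 + (⅕)*(-204) = -6/5 - 204/5 = -42)
o(D) = D
I(Q, Z) = 1/(-40 + Q) (I(Q, Z) = 1/((2 + Q) - 42) = 1/(-40 + Q))
o(-73) + I(92, v) = -73 + 1/(-40 + 92) = -73 + 1/52 = -3795/52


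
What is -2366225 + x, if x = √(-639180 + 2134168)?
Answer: -2366225 + 2*√373747 ≈ -2.3650e+6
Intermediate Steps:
x = 2*√373747 (x = √1494988 = 2*√373747 ≈ 1222.7)
-2366225 + x = -2366225 + 2*√373747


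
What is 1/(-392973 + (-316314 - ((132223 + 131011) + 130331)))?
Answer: -1/1102852 ≈ -9.0674e-7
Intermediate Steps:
1/(-392973 + (-316314 - ((132223 + 131011) + 130331))) = 1/(-392973 + (-316314 - (263234 + 130331))) = 1/(-392973 + (-316314 - 1*393565)) = 1/(-392973 + (-316314 - 393565)) = 1/(-392973 - 709879) = 1/(-1102852) = -1/1102852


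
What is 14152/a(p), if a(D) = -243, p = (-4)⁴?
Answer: -14152/243 ≈ -58.239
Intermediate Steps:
p = 256
14152/a(p) = 14152/(-243) = 14152*(-1/243) = -14152/243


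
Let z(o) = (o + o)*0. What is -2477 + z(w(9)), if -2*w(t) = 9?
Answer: -2477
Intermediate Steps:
w(t) = -9/2 (w(t) = -½*9 = -9/2)
z(o) = 0 (z(o) = (2*o)*0 = 0)
-2477 + z(w(9)) = -2477 + 0 = -2477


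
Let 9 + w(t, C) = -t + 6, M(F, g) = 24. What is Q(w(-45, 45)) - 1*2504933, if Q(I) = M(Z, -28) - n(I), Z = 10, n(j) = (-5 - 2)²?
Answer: -2504958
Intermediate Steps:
n(j) = 49 (n(j) = (-7)² = 49)
w(t, C) = -3 - t (w(t, C) = -9 + (-t + 6) = -9 + (6 - t) = -3 - t)
Q(I) = -25 (Q(I) = 24 - 1*49 = 24 - 49 = -25)
Q(w(-45, 45)) - 1*2504933 = -25 - 1*2504933 = -25 - 2504933 = -2504958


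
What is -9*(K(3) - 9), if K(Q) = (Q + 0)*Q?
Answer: 0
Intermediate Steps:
K(Q) = Q² (K(Q) = Q*Q = Q²)
-9*(K(3) - 9) = -9*(3² - 9) = -9*(9 - 9) = -9*0 = 0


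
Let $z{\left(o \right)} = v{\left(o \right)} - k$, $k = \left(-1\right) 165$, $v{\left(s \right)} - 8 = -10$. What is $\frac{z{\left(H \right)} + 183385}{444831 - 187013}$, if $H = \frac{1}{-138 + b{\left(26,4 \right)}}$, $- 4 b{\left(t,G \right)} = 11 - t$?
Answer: $\frac{91774}{128909} \approx 0.71193$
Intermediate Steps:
$v{\left(s \right)} = -2$ ($v{\left(s \right)} = 8 - 10 = -2$)
$k = -165$
$b{\left(t,G \right)} = - \frac{11}{4} + \frac{t}{4}$ ($b{\left(t,G \right)} = - \frac{11 - t}{4} = - \frac{11}{4} + \frac{t}{4}$)
$H = - \frac{4}{537}$ ($H = \frac{1}{-138 + \left(- \frac{11}{4} + \frac{1}{4} \cdot 26\right)} = \frac{1}{-138 + \left(- \frac{11}{4} + \frac{13}{2}\right)} = \frac{1}{-138 + \frac{15}{4}} = \frac{1}{- \frac{537}{4}} = - \frac{4}{537} \approx -0.0074488$)
$z{\left(o \right)} = 163$ ($z{\left(o \right)} = -2 - -165 = -2 + 165 = 163$)
$\frac{z{\left(H \right)} + 183385}{444831 - 187013} = \frac{163 + 183385}{444831 - 187013} = \frac{183548}{444831 - 187013} = \frac{183548}{257818} = 183548 \cdot \frac{1}{257818} = \frac{91774}{128909}$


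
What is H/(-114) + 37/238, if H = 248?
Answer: -27403/13566 ≈ -2.0200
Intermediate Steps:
H/(-114) + 37/238 = 248/(-114) + 37/238 = 248*(-1/114) + 37*(1/238) = -124/57 + 37/238 = -27403/13566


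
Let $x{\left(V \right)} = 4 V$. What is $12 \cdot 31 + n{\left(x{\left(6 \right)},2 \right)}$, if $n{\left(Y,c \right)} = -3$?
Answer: $369$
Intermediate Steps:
$12 \cdot 31 + n{\left(x{\left(6 \right)},2 \right)} = 12 \cdot 31 - 3 = 372 - 3 = 369$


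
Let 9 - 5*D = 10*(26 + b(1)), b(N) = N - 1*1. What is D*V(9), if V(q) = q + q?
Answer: -4518/5 ≈ -903.60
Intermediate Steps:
b(N) = -1 + N (b(N) = N - 1 = -1 + N)
V(q) = 2*q
D = -251/5 (D = 9/5 - 2*(26 + (-1 + 1)) = 9/5 - 2*(26 + 0) = 9/5 - 2*26 = 9/5 - ⅕*260 = 9/5 - 52 = -251/5 ≈ -50.200)
D*V(9) = -502*9/5 = -251/5*18 = -4518/5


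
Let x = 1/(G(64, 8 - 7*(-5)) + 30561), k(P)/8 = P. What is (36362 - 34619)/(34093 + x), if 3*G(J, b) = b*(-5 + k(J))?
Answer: 65934204/1289670005 ≈ 0.051125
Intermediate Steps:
k(P) = 8*P
G(J, b) = b*(-5 + 8*J)/3 (G(J, b) = (b*(-5 + 8*J))/3 = b*(-5 + 8*J)/3)
x = 1/37828 (x = 1/((8 - 7*(-5))*(-5 + 8*64)/3 + 30561) = 1/((8 + 35)*(-5 + 512)/3 + 30561) = 1/((1/3)*43*507 + 30561) = 1/(7267 + 30561) = 1/37828 ≈ 2.6435e-5)
(36362 - 34619)/(34093 + x) = (36362 - 34619)/(34093 + 1/37828) = 1743/(1289670005/37828) = 1743*(37828/1289670005) = 65934204/1289670005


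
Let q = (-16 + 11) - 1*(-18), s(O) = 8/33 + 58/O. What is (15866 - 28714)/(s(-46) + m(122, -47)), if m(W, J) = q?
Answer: -4875816/4547 ≈ -1072.3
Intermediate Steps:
s(O) = 8/33 + 58/O (s(O) = 8*(1/33) + 58/O = 8/33 + 58/O)
q = 13 (q = -5 + 18 = 13)
m(W, J) = 13
(15866 - 28714)/(s(-46) + m(122, -47)) = (15866 - 28714)/((8/33 + 58/(-46)) + 13) = -12848/((8/33 + 58*(-1/46)) + 13) = -12848/((8/33 - 29/23) + 13) = -12848/(-773/759 + 13) = -12848/9094/759 = -12848*759/9094 = -4875816/4547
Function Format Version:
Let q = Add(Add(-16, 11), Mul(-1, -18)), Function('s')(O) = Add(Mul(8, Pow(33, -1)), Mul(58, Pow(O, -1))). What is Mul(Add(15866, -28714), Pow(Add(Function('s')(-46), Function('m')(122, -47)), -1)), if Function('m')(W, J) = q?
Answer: Rational(-4875816, 4547) ≈ -1072.3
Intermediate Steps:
Function('s')(O) = Add(Rational(8, 33), Mul(58, Pow(O, -1))) (Function('s')(O) = Add(Mul(8, Rational(1, 33)), Mul(58, Pow(O, -1))) = Add(Rational(8, 33), Mul(58, Pow(O, -1))))
q = 13 (q = Add(-5, 18) = 13)
Function('m')(W, J) = 13
Mul(Add(15866, -28714), Pow(Add(Function('s')(-46), Function('m')(122, -47)), -1)) = Mul(Add(15866, -28714), Pow(Add(Add(Rational(8, 33), Mul(58, Pow(-46, -1))), 13), -1)) = Mul(-12848, Pow(Add(Add(Rational(8, 33), Mul(58, Rational(-1, 46))), 13), -1)) = Mul(-12848, Pow(Add(Add(Rational(8, 33), Rational(-29, 23)), 13), -1)) = Mul(-12848, Pow(Add(Rational(-773, 759), 13), -1)) = Mul(-12848, Pow(Rational(9094, 759), -1)) = Mul(-12848, Rational(759, 9094)) = Rational(-4875816, 4547)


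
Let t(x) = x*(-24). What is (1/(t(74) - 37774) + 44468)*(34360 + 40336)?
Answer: 65684278633852/19775 ≈ 3.3216e+9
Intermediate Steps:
t(x) = -24*x
(1/(t(74) - 37774) + 44468)*(34360 + 40336) = (1/(-24*74 - 37774) + 44468)*(34360 + 40336) = (1/(-1776 - 37774) + 44468)*74696 = (1/(-39550) + 44468)*74696 = (-1/39550 + 44468)*74696 = (1758709399/39550)*74696 = 65684278633852/19775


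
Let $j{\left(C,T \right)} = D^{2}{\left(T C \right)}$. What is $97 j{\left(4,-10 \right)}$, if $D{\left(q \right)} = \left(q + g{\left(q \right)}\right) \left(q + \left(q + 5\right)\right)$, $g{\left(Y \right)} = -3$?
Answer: $1008860625$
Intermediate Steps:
$D{\left(q \right)} = \left(-3 + q\right) \left(5 + 2 q\right)$ ($D{\left(q \right)} = \left(q - 3\right) \left(q + \left(q + 5\right)\right) = \left(-3 + q\right) \left(q + \left(5 + q\right)\right) = \left(-3 + q\right) \left(5 + 2 q\right)$)
$j{\left(C,T \right)} = \left(-15 - C T + 2 C^{2} T^{2}\right)^{2}$ ($j{\left(C,T \right)} = \left(-15 - T C + 2 \left(T C\right)^{2}\right)^{2} = \left(-15 - C T + 2 \left(C T\right)^{2}\right)^{2} = \left(-15 - C T + 2 C^{2} T^{2}\right)^{2}$)
$97 j{\left(4,-10 \right)} = 97 \left(-15 - 4 \left(-10\right) + 2 \cdot 4^{2} \left(-10\right)^{2}\right)^{2} = 97 \left(-15 + 40 + 2 \cdot 16 \cdot 100\right)^{2} = 97 \left(-15 + 40 + 3200\right)^{2} = 97 \cdot 3225^{2} = 97 \cdot 10400625 = 1008860625$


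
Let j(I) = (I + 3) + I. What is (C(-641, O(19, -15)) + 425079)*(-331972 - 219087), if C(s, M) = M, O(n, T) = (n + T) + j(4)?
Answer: -234251874546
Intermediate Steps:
j(I) = 3 + 2*I (j(I) = (3 + I) + I = 3 + 2*I)
O(n, T) = 11 + T + n (O(n, T) = (n + T) + (3 + 2*4) = (T + n) + (3 + 8) = (T + n) + 11 = 11 + T + n)
(C(-641, O(19, -15)) + 425079)*(-331972 - 219087) = ((11 - 15 + 19) + 425079)*(-331972 - 219087) = (15 + 425079)*(-551059) = 425094*(-551059) = -234251874546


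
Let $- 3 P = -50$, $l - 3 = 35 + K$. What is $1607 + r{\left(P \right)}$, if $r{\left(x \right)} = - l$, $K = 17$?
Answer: $1552$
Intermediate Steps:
$l = 55$ ($l = 3 + \left(35 + 17\right) = 3 + 52 = 55$)
$P = \frac{50}{3}$ ($P = \left(- \frac{1}{3}\right) \left(-50\right) = \frac{50}{3} \approx 16.667$)
$r{\left(x \right)} = -55$ ($r{\left(x \right)} = \left(-1\right) 55 = -55$)
$1607 + r{\left(P \right)} = 1607 - 55 = 1552$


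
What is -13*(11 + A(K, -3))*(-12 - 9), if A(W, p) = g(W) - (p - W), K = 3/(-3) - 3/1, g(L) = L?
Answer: 1638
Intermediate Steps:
K = -4 (K = 3*(-1/3) - 3*1 = -1 - 3 = -4)
A(W, p) = -p + 2*W (A(W, p) = W - (p - W) = W + (W - p) = -p + 2*W)
-13*(11 + A(K, -3))*(-12 - 9) = -13*(11 + (-1*(-3) + 2*(-4)))*(-12 - 9) = -13*(11 + (3 - 8))*(-21) = -13*(11 - 5)*(-21) = -78*(-21) = -13*(-126) = 1638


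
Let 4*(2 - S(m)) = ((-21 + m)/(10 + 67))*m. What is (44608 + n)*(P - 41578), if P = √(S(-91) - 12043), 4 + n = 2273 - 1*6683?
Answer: -1671186132 + 3654*I*√1460965 ≈ -1.6712e+9 + 4.4166e+6*I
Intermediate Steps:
n = -4414 (n = -4 + (2273 - 1*6683) = -4 + (2273 - 6683) = -4 - 4410 = -4414)
S(m) = 2 - m*(-3/11 + m/77)/4 (S(m) = 2 - (-21 + m)/(10 + 67)*m/4 = 2 - (-21 + m)/77*m/4 = 2 - (-21 + m)*(1/77)*m/4 = 2 - (-3/11 + m/77)*m/4 = 2 - m*(-3/11 + m/77)/4)
P = I*√1460965/11 (P = √((2 - 1/308*(-91)² + (3/44)*(-91)) - 12043) = √((2 - 1/308*8281 - 273/44) - 12043) = √((2 - 1183/44 - 273/44) - 12043) = √(-342/11 - 12043) = √(-132815/11) = I*√1460965/11 ≈ 109.88*I)
(44608 + n)*(P - 41578) = (44608 - 4414)*(I*√1460965/11 - 41578) = 40194*(-41578 + I*√1460965/11) = -1671186132 + 3654*I*√1460965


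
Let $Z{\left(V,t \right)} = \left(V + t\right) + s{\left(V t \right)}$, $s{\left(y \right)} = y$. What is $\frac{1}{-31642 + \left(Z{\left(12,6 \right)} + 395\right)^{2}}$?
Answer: $\frac{1}{203583} \approx 4.912 \cdot 10^{-6}$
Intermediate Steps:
$Z{\left(V,t \right)} = V + t + V t$ ($Z{\left(V,t \right)} = \left(V + t\right) + V t = V + t + V t$)
$\frac{1}{-31642 + \left(Z{\left(12,6 \right)} + 395\right)^{2}} = \frac{1}{-31642 + \left(\left(12 + 6 + 12 \cdot 6\right) + 395\right)^{2}} = \frac{1}{-31642 + \left(\left(12 + 6 + 72\right) + 395\right)^{2}} = \frac{1}{-31642 + \left(90 + 395\right)^{2}} = \frac{1}{-31642 + 485^{2}} = \frac{1}{-31642 + 235225} = \frac{1}{203583}$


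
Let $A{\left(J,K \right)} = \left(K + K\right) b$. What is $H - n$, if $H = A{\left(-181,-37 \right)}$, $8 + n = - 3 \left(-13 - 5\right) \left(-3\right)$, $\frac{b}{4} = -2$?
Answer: $762$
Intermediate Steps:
$b = -8$ ($b = 4 \left(-2\right) = -8$)
$A{\left(J,K \right)} = - 16 K$ ($A{\left(J,K \right)} = \left(K + K\right) \left(-8\right) = 2 K \left(-8\right) = - 16 K$)
$n = -170$ ($n = -8 + - 3 \left(-13 - 5\right) \left(-3\right) = -8 + \left(-3\right) \left(-18\right) \left(-3\right) = -8 + 54 \left(-3\right) = -8 - 162 = -170$)
$H = 592$ ($H = \left(-16\right) \left(-37\right) = 592$)
$H - n = 592 - -170 = 592 + 170 = 762$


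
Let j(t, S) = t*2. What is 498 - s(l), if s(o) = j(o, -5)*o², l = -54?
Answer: 315426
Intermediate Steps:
j(t, S) = 2*t
s(o) = 2*o³ (s(o) = (2*o)*o² = 2*o³)
498 - s(l) = 498 - 2*(-54)³ = 498 - 2*(-157464) = 498 - 1*(-314928) = 498 + 314928 = 315426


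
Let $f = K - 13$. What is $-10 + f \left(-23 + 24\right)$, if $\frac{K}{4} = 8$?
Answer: $9$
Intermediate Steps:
$K = 32$ ($K = 4 \cdot 8 = 32$)
$f = 19$ ($f = 32 - 13 = 19$)
$-10 + f \left(-23 + 24\right) = -10 + 19 \left(-23 + 24\right) = -10 + 19 \cdot 1 = -10 + 19 = 9$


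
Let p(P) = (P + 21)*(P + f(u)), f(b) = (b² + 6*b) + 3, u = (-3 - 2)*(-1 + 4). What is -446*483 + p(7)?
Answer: -211358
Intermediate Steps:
u = -15 (u = -5*3 = -15)
f(b) = 3 + b² + 6*b
p(P) = (21 + P)*(138 + P) (p(P) = (P + 21)*(P + (3 + (-15)² + 6*(-15))) = (21 + P)*(P + (3 + 225 - 90)) = (21 + P)*(P + 138) = (21 + P)*(138 + P))
-446*483 + p(7) = -446*483 + (2898 + 7² + 159*7) = -215418 + (2898 + 49 + 1113) = -215418 + 4060 = -211358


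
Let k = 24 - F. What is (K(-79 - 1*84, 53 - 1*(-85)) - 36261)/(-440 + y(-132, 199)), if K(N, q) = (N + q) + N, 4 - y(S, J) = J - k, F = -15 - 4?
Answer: 36449/592 ≈ 61.569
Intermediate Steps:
F = -19
k = 43 (k = 24 - 1*(-19) = 24 + 19 = 43)
y(S, J) = 47 - J (y(S, J) = 4 - (J - 1*43) = 4 - (J - 43) = 4 - (-43 + J) = 4 + (43 - J) = 47 - J)
K(N, q) = q + 2*N
(K(-79 - 1*84, 53 - 1*(-85)) - 36261)/(-440 + y(-132, 199)) = (((53 - 1*(-85)) + 2*(-79 - 1*84)) - 36261)/(-440 + (47 - 1*199)) = (((53 + 85) + 2*(-79 - 84)) - 36261)/(-440 + (47 - 199)) = ((138 + 2*(-163)) - 36261)/(-440 - 152) = ((138 - 326) - 36261)/(-592) = (-188 - 36261)*(-1/592) = -36449*(-1/592) = 36449/592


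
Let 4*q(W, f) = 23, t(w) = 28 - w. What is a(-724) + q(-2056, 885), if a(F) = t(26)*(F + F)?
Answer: -11561/4 ≈ -2890.3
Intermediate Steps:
q(W, f) = 23/4 (q(W, f) = (¼)*23 = 23/4)
a(F) = 4*F (a(F) = (28 - 1*26)*(F + F) = (28 - 26)*(2*F) = 2*(2*F) = 4*F)
a(-724) + q(-2056, 885) = 4*(-724) + 23/4 = -2896 + 23/4 = -11561/4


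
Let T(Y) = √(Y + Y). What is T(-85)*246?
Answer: 246*I*√170 ≈ 3207.4*I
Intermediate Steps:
T(Y) = √2*√Y (T(Y) = √(2*Y) = √2*√Y)
T(-85)*246 = (√2*√(-85))*246 = (√2*(I*√85))*246 = (I*√170)*246 = 246*I*√170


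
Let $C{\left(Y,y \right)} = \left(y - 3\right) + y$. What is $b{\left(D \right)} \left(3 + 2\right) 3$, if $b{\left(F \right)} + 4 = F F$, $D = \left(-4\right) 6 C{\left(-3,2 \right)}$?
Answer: $8580$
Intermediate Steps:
$C{\left(Y,y \right)} = -3 + 2 y$ ($C{\left(Y,y \right)} = \left(-3 + y\right) + y = -3 + 2 y$)
$D = -24$ ($D = \left(-4\right) 6 \left(-3 + 2 \cdot 2\right) = - 24 \left(-3 + 4\right) = \left(-24\right) 1 = -24$)
$b{\left(F \right)} = -4 + F^{2}$ ($b{\left(F \right)} = -4 + F F = -4 + F^{2}$)
$b{\left(D \right)} \left(3 + 2\right) 3 = \left(-4 + \left(-24\right)^{2}\right) \left(3 + 2\right) 3 = \left(-4 + 576\right) 5 \cdot 3 = 572 \cdot 15 = 8580$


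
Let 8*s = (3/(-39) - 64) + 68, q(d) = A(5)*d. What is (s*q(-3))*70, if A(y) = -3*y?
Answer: 80325/52 ≈ 1544.7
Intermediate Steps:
q(d) = -15*d (q(d) = (-3*5)*d = -15*d)
s = 51/104 (s = ((3/(-39) - 64) + 68)/8 = ((3*(-1/39) - 64) + 68)/8 = ((-1/13 - 64) + 68)/8 = (-833/13 + 68)/8 = (1/8)*(51/13) = 51/104 ≈ 0.49038)
(s*q(-3))*70 = (51*(-15*(-3))/104)*70 = ((51/104)*45)*70 = (2295/104)*70 = 80325/52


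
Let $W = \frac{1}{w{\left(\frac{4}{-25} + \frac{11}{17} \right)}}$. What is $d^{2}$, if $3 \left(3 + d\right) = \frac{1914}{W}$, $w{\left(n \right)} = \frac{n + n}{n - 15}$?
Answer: $\frac{554743809}{264196} \approx 2099.7$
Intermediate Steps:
$w{\left(n \right)} = \frac{2 n}{-15 + n}$
$W = - \frac{1028}{69}$ ($W = \frac{1}{2 \left(\frac{4}{-25} + \frac{11}{17}\right) \frac{1}{-15 + \left(\frac{4}{-25} + \frac{11}{17}\right)}} = \frac{1}{2 \left(4 \left(- \frac{1}{25}\right) + 11 \cdot \frac{1}{17}\right) \frac{1}{-15 + \left(4 \left(- \frac{1}{25}\right) + 11 \cdot \frac{1}{17}\right)}} = \frac{1}{2 \left(- \frac{4}{25} + \frac{11}{17}\right) \frac{1}{-15 + \left(- \frac{4}{25} + \frac{11}{17}\right)}} = \frac{1}{2 \cdot \frac{207}{425} \frac{1}{-15 + \frac{207}{425}}} = \frac{1}{2 \cdot \frac{207}{425} \frac{1}{- \frac{6168}{425}}} = \frac{1}{2 \cdot \frac{207}{425} \left(- \frac{425}{6168}\right)} = \frac{1}{- \frac{69}{1028}} = - \frac{1028}{69} \approx -14.899$)
$d = - \frac{23553}{514}$ ($d = -3 + \frac{1914 \frac{1}{- \frac{1028}{69}}}{3} = -3 + \frac{1914 \left(- \frac{69}{1028}\right)}{3} = -3 + \frac{1}{3} \left(- \frac{66033}{514}\right) = -3 - \frac{22011}{514} = - \frac{23553}{514} \approx -45.823$)
$d^{2} = \left(- \frac{23553}{514}\right)^{2} = \frac{554743809}{264196}$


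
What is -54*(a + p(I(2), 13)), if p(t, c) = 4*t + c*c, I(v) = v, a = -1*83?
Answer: -5076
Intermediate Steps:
a = -83
p(t, c) = c² + 4*t (p(t, c) = 4*t + c² = c² + 4*t)
-54*(a + p(I(2), 13)) = -54*(-83 + (13² + 4*2)) = -54*(-83 + (169 + 8)) = -54*(-83 + 177) = -54*94 = -5076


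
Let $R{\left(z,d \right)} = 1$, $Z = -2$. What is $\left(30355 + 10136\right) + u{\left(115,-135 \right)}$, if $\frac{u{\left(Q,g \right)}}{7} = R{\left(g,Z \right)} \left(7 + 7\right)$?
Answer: $40589$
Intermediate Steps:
$u{\left(Q,g \right)} = 98$ ($u{\left(Q,g \right)} = 7 \cdot 1 \left(7 + 7\right) = 7 \cdot 1 \cdot 14 = 7 \cdot 14 = 98$)
$\left(30355 + 10136\right) + u{\left(115,-135 \right)} = \left(30355 + 10136\right) + 98 = 40491 + 98 = 40589$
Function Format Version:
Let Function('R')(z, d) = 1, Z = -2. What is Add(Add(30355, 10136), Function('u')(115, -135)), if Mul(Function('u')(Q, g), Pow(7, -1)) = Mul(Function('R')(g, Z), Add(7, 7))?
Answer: 40589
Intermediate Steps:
Function('u')(Q, g) = 98 (Function('u')(Q, g) = Mul(7, Mul(1, Add(7, 7))) = Mul(7, Mul(1, 14)) = Mul(7, 14) = 98)
Add(Add(30355, 10136), Function('u')(115, -135)) = Add(Add(30355, 10136), 98) = Add(40491, 98) = 40589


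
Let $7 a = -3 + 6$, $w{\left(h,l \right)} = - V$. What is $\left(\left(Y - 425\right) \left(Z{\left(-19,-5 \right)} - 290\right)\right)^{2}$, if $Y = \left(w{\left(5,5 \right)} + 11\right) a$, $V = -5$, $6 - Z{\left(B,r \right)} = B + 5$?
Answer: $\frac{624558284100}{49} \approx 1.2746 \cdot 10^{10}$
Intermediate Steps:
$Z{\left(B,r \right)} = 1 - B$ ($Z{\left(B,r \right)} = 6 - \left(B + 5\right) = 6 - \left(5 + B\right) = 1 - B$)
$w{\left(h,l \right)} = 5$ ($w{\left(h,l \right)} = \left(-1\right) \left(-5\right) = 5$)
$a = \frac{3}{7}$ ($a = \frac{-3 + 6}{7} = \frac{1}{7} \cdot 3 = \frac{3}{7} \approx 0.42857$)
$Y = \frac{48}{7}$ ($Y = \left(5 + 11\right) \frac{3}{7} = 16 \cdot \frac{3}{7} = \frac{48}{7} \approx 6.8571$)
$\left(\left(Y - 425\right) \left(Z{\left(-19,-5 \right)} - 290\right)\right)^{2} = \left(\left(\frac{48}{7} - 425\right) \left(\left(1 - -19\right) - 290\right)\right)^{2} = \left(- \frac{2927 \left(\left(1 + 19\right) - 290\right)}{7}\right)^{2} = \left(- \frac{2927 \left(20 - 290\right)}{7}\right)^{2} = \left(\left(- \frac{2927}{7}\right) \left(-270\right)\right)^{2} = \left(\frac{790290}{7}\right)^{2} = \frac{624558284100}{49}$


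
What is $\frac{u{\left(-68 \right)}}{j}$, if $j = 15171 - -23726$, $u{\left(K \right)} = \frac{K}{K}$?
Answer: $\frac{1}{38897} \approx 2.5709 \cdot 10^{-5}$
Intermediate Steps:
$u{\left(K \right)} = 1$
$j = 38897$ ($j = 15171 + 23726 = 38897$)
$\frac{u{\left(-68 \right)}}{j} = 1 \cdot \frac{1}{38897} = \frac{1}{38897}$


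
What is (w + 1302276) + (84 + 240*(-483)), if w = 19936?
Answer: 1206376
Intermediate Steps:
(w + 1302276) + (84 + 240*(-483)) = (19936 + 1302276) + (84 + 240*(-483)) = 1322212 + (84 - 115920) = 1322212 - 115836 = 1206376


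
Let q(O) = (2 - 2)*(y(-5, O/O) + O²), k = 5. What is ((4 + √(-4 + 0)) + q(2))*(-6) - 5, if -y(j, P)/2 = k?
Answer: -29 - 12*I ≈ -29.0 - 12.0*I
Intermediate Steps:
y(j, P) = -10 (y(j, P) = -2*5 = -10)
q(O) = 0 (q(O) = (2 - 2)*(-10 + O²) = 0*(-10 + O²) = 0)
((4 + √(-4 + 0)) + q(2))*(-6) - 5 = ((4 + √(-4 + 0)) + 0)*(-6) - 5 = ((4 + √(-4)) + 0)*(-6) - 5 = ((4 + 2*I) + 0)*(-6) - 5 = (4 + 2*I)*(-6) - 5 = (-24 - 12*I) - 5 = -29 - 12*I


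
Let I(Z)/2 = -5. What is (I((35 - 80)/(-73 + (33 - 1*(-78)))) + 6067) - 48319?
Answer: -42262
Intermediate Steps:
I(Z) = -10 (I(Z) = 2*(-5) = -10)
(I((35 - 80)/(-73 + (33 - 1*(-78)))) + 6067) - 48319 = (-10 + 6067) - 48319 = 6057 - 48319 = -42262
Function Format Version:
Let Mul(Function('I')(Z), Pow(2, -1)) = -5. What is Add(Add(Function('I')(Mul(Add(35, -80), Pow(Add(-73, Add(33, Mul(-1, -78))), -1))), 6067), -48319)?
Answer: -42262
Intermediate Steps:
Function('I')(Z) = -10 (Function('I')(Z) = Mul(2, -5) = -10)
Add(Add(Function('I')(Mul(Add(35, -80), Pow(Add(-73, Add(33, Mul(-1, -78))), -1))), 6067), -48319) = Add(Add(-10, 6067), -48319) = Add(6057, -48319) = -42262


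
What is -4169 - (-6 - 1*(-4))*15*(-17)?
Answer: -4679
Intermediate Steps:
-4169 - (-6 - 1*(-4))*15*(-17) = -4169 - (-6 + 4)*15*(-17) = -4169 - (-2*15)*(-17) = -4169 - (-30)*(-17) = -4169 - 1*510 = -4169 - 510 = -4679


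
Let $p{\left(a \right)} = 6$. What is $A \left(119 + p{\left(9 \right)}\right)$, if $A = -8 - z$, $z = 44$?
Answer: $-6500$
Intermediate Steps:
$A = -52$ ($A = -8 - 44 = -52$)
$A \left(119 + p{\left(9 \right)}\right) = - 52 \left(119 + 6\right) = \left(-52\right) 125 = -6500$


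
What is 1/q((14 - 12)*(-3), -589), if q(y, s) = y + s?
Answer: -1/595 ≈ -0.0016807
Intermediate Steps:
q(y, s) = s + y
1/q((14 - 12)*(-3), -589) = 1/(-589 + (14 - 12)*(-3)) = 1/(-589 + 2*(-3)) = 1/(-589 - 6) = 1/(-595) = -1/595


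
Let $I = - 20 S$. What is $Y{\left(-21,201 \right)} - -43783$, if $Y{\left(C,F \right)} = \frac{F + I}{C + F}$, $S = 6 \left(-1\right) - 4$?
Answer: $\frac{7881341}{180} \approx 43785.0$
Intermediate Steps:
$S = -10$ ($S = -6 - 4 = -10$)
$I = 200$ ($I = \left(-20\right) \left(-10\right) = 200$)
$Y{\left(C,F \right)} = \frac{200 + F}{C + F}$ ($Y{\left(C,F \right)} = \frac{F + 200}{C + F} = \frac{200 + F}{C + F}$)
$Y{\left(-21,201 \right)} - -43783 = \frac{200 + 201}{-21 + 201} - -43783 = \frac{1}{180} \cdot 401 + 43783 = \frac{401}{180} + 43783 = \frac{7881341}{180}$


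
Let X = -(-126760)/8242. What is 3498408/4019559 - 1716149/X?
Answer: -9475701508406057/84919883140 ≈ -1.1158e+5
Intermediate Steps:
X = 63380/4121 (X = -(-126760)/8242 = -20*(-3169/4121) = 63380/4121 ≈ 15.380)
3498408/4019559 - 1716149/X = 3498408/4019559 - 1716149/63380/4121 = 3498408*(1/4019559) - 1716149*4121/63380 = 1166136/1339853 - 7072250029/63380 = -9475701508406057/84919883140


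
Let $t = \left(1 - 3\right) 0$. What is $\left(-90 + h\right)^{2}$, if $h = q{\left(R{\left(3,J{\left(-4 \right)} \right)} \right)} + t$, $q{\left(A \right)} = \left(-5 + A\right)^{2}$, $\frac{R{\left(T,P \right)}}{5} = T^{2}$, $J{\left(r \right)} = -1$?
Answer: $2280100$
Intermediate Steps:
$R{\left(T,P \right)} = 5 T^{2}$
$t = 0$ ($t = \left(-2\right) 0 = 0$)
$h = 1600$ ($h = \left(-5 + 5 \cdot 3^{2}\right)^{2} + 0 = \left(-5 + 5 \cdot 9\right)^{2} + 0 = \left(-5 + 45\right)^{2} + 0 = 40^{2} + 0 = 1600 + 0 = 1600$)
$\left(-90 + h\right)^{2} = \left(-90 + 1600\right)^{2} = 1510^{2} = 2280100$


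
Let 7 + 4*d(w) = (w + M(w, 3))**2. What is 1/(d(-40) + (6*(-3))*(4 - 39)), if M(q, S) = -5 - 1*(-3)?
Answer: 4/4277 ≈ 0.00093524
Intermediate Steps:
M(q, S) = -2 (M(q, S) = -5 + 3 = -2)
d(w) = -7/4 + (-2 + w)**2/4 (d(w) = -7/4 + (w - 2)**2/4 = -7/4 + (-2 + w)**2/4)
1/(d(-40) + (6*(-3))*(4 - 39)) = 1/((-7/4 + (-2 - 40)**2/4) + (6*(-3))*(4 - 39)) = 1/((-7/4 + (1/4)*(-42)**2) - 18*(-35)) = 1/((-7/4 + (1/4)*1764) + 630) = 1/((-7/4 + 441) + 630) = 1/(1757/4 + 630) = 1/(4277/4) = 4/4277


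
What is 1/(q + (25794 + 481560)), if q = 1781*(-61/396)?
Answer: 396/200803543 ≈ 1.9721e-6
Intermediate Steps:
q = -108641/396 (q = 1781*(-61*1/396) = 1781*(-61/396) = -108641/396 ≈ -274.35)
1/(q + (25794 + 481560)) = 1/(-108641/396 + (25794 + 481560)) = 1/(-108641/396 + 507354) = 1/(200803543/396) = 396/200803543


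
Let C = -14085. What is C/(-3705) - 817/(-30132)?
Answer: 28495747/7442604 ≈ 3.8287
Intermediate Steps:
C/(-3705) - 817/(-30132) = -14085/(-3705) - 817/(-30132) = -14085*(-1/3705) - 817*(-1/30132) = 939/247 + 817/30132 = 28495747/7442604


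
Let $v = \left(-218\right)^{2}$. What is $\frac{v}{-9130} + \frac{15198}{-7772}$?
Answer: $- \frac{127028567}{17739590} \approx -7.1607$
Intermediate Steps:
$v = 47524$
$\frac{v}{-9130} + \frac{15198}{-7772} = \frac{47524}{-9130} + \frac{15198}{-7772} = 47524 \left(- \frac{1}{9130}\right) + 15198 \left(- \frac{1}{7772}\right) = - \frac{23762}{4565} - \frac{7599}{3886} = - \frac{127028567}{17739590}$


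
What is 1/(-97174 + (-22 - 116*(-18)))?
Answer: -1/95108 ≈ -1.0514e-5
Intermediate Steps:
1/(-97174 + (-22 - 116*(-18))) = 1/(-97174 + (-22 + 2088)) = 1/(-97174 + 2066) = 1/(-95108) = -1/95108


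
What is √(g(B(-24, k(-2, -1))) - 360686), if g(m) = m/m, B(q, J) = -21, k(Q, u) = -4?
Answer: I*√360685 ≈ 600.57*I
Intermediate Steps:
g(m) = 1
√(g(B(-24, k(-2, -1))) - 360686) = √(1 - 360686) = √(-360685) = I*√360685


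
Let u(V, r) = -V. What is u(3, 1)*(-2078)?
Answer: 6234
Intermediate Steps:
u(3, 1)*(-2078) = -1*3*(-2078) = -3*(-2078) = 6234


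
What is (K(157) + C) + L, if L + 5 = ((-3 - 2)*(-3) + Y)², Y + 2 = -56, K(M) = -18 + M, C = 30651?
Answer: 32634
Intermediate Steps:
Y = -58 (Y = -2 - 56 = -58)
L = 1844 (L = -5 + ((-3 - 2)*(-3) - 58)² = -5 + (-5*(-3) - 58)² = -5 + (15 - 58)² = -5 + (-43)² = -5 + 1849 = 1844)
(K(157) + C) + L = ((-18 + 157) + 30651) + 1844 = (139 + 30651) + 1844 = 30790 + 1844 = 32634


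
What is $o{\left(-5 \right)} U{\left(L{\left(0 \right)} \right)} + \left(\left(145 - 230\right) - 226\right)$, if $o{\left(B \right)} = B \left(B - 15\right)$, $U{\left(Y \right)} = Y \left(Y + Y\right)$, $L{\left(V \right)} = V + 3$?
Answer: $1489$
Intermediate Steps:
$L{\left(V \right)} = 3 + V$
$U{\left(Y \right)} = 2 Y^{2}$ ($U{\left(Y \right)} = Y 2 Y = 2 Y^{2}$)
$o{\left(B \right)} = B \left(-15 + B\right)$
$o{\left(-5 \right)} U{\left(L{\left(0 \right)} \right)} + \left(\left(145 - 230\right) - 226\right) = - 5 \left(-15 - 5\right) 2 \left(3 + 0\right)^{2} + \left(\left(145 - 230\right) - 226\right) = \left(-5\right) \left(-20\right) 2 \cdot 3^{2} - 311 = 100 \cdot 2 \cdot 9 - 311 = 100 \cdot 18 - 311 = 1800 - 311 = 1489$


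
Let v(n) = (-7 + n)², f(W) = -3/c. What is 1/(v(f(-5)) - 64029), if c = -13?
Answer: -169/10813157 ≈ -1.5629e-5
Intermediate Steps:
f(W) = 3/13 (f(W) = -3/(-13) = -3*(-1/13) = 3/13)
1/(v(f(-5)) - 64029) = 1/((-7 + 3/13)² - 64029) = 1/((-88/13)² - 64029) = 1/(7744/169 - 64029) = 1/(-10813157/169) = -169/10813157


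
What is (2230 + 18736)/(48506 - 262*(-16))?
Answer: 10483/26349 ≈ 0.39785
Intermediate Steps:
(2230 + 18736)/(48506 - 262*(-16)) = 20966/(48506 + 4192) = 20966/52698 = 20966*(1/52698) = 10483/26349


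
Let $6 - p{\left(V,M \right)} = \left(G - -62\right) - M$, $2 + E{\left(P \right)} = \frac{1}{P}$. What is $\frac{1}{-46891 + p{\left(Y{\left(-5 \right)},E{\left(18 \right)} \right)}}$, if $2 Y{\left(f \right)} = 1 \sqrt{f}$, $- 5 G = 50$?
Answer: $- \frac{18}{844901} \approx -2.1304 \cdot 10^{-5}$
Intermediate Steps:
$G = -10$ ($G = \left(- \frac{1}{5}\right) 50 = -10$)
$Y{\left(f \right)} = \frac{\sqrt{f}}{2}$ ($Y{\left(f \right)} = \frac{1 \sqrt{f}}{2} = \frac{\sqrt{f}}{2}$)
$E{\left(P \right)} = -2 + \frac{1}{P}$
$p{\left(V,M \right)} = -46 + M$ ($p{\left(V,M \right)} = 6 - \left(\left(-10 - -62\right) - M\right) = 6 - \left(\left(-10 + 62\right) - M\right) = 6 - \left(52 - M\right) = 6 + \left(-52 + M\right) = -46 + M$)
$\frac{1}{-46891 + p{\left(Y{\left(-5 \right)},E{\left(18 \right)} \right)}} = \frac{1}{-46891 - \left(48 - \frac{1}{18}\right)} = \frac{1}{-46891 + \left(-46 + \left(-2 + \frac{1}{18}\right)\right)} = \frac{1}{-46891 - \frac{863}{18}} = \frac{1}{- \frac{844901}{18}} = - \frac{18}{844901}$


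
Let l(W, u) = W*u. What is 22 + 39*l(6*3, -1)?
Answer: -680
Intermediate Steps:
22 + 39*l(6*3, -1) = 22 + 39*((6*3)*(-1)) = 22 + 39*(18*(-1)) = 22 + 39*(-18) = 22 - 702 = -680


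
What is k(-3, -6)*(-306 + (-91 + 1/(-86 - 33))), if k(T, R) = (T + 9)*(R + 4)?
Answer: 566928/119 ≈ 4764.1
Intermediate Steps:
k(T, R) = (4 + R)*(9 + T) (k(T, R) = (9 + T)*(4 + R) = (4 + R)*(9 + T))
k(-3, -6)*(-306 + (-91 + 1/(-86 - 33))) = (36 + 4*(-3) + 9*(-6) - 6*(-3))*(-306 + (-91 + 1/(-86 - 33))) = (36 - 12 - 54 + 18)*(-306 + (-91 + 1/(-119))) = -12*(-306 + (-91 - 1/119)) = -12*(-306 - 10830/119) = -12*(-47244/119) = 566928/119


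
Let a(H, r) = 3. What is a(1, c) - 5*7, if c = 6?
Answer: -32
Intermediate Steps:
a(1, c) - 5*7 = 3 - 5*7 = 3 - 35 = -32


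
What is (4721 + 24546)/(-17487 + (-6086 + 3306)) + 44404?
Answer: 899906601/20267 ≈ 44403.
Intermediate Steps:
(4721 + 24546)/(-17487 + (-6086 + 3306)) + 44404 = 29267/(-17487 - 2780) + 44404 = 29267/(-20267) + 44404 = 29267*(-1/20267) + 44404 = -29267/20267 + 44404 = 899906601/20267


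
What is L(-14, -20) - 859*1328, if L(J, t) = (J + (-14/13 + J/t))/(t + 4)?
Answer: -2372762291/2080 ≈ -1.1408e+6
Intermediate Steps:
L(J, t) = (-14/13 + J + J/t)/(4 + t) (L(J, t) = (J + (-14*1/13 + J/t))/(4 + t) = (J + (-14/13 + J/t))/(4 + t) = (-14/13 + J + J/t)/(4 + t))
L(-14, -20) - 859*1328 = (-14 - 14/13*(-20) - 14*(-20))/((-20)*(4 - 20)) - 859*1328 = -1/20*(-14 + 280/13 + 280)/(-16) - 1140752 = -1/20*(-1/16)*3738/13 - 1140752 = 1869/2080 - 1140752 = -2372762291/2080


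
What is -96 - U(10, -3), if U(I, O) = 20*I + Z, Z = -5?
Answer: -291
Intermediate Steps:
U(I, O) = -5 + 20*I (U(I, O) = 20*I - 5 = -5 + 20*I)
-96 - U(10, -3) = -96 - (-5 + 20*10) = -96 - (-5 + 200) = -96 - 1*195 = -96 - 195 = -291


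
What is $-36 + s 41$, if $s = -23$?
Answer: $-979$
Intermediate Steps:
$-36 + s 41 = -36 - 943 = -979$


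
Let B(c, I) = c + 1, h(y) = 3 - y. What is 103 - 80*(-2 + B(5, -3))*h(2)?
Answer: -217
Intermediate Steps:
B(c, I) = 1 + c
103 - 80*(-2 + B(5, -3))*h(2) = 103 - 80*(-2 + (1 + 5))*(3 - 1*2) = 103 - 80*(-2 + 6)*(3 - 2) = 103 - 320 = -217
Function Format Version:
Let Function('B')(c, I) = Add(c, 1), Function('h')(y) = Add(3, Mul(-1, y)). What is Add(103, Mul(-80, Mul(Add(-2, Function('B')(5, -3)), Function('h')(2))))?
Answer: -217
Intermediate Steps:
Function('B')(c, I) = Add(1, c)
Add(103, Mul(-80, Mul(Add(-2, Function('B')(5, -3)), Function('h')(2)))) = Add(103, Mul(-80, Mul(Add(-2, Add(1, 5)), Add(3, Mul(-1, 2))))) = Add(103, Mul(-80, Mul(Add(-2, 6), Add(3, -2)))) = Add(103, Mul(-80, Mul(4, 1))) = Add(103, Mul(-80, 4)) = Add(103, -320) = -217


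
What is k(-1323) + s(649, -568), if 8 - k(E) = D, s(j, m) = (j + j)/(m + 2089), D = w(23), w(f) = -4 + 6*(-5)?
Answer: 65180/1521 ≈ 42.853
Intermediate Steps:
w(f) = -34 (w(f) = -4 - 30 = -34)
D = -34
s(j, m) = 2*j/(2089 + m) (s(j, m) = (2*j)/(2089 + m) = 2*j/(2089 + m))
k(E) = 42 (k(E) = 8 - 1*(-34) = 8 + 34 = 42)
k(-1323) + s(649, -568) = 42 + 2*649/(2089 - 568) = 42 + 2*649/1521 = 42 + 2*649*(1/1521) = 42 + 1298/1521 = 65180/1521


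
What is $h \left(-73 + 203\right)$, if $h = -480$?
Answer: $-62400$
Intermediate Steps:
$h \left(-73 + 203\right) = - 480 \left(-73 + 203\right) = \left(-480\right) 130 = -62400$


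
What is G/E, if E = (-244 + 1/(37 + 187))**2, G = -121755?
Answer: -1221835776/597433805 ≈ -2.0451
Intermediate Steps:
E = 2987169025/50176 (E = (-244 + 1/224)**2 = (-54655/224)**2 = 2987169025/50176 ≈ 59534.)
G/E = -121755/2987169025/50176 = -121755*50176/2987169025 = -1221835776/597433805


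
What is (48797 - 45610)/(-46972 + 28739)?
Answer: -3187/18233 ≈ -0.17479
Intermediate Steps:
(48797 - 45610)/(-46972 + 28739) = 3187/(-18233) = 3187*(-1/18233) = -3187/18233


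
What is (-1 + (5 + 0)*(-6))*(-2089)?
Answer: 64759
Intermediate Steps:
(-1 + (5 + 0)*(-6))*(-2089) = (-1 + 5*(-6))*(-2089) = (-1 - 30)*(-2089) = -31*(-2089) = 64759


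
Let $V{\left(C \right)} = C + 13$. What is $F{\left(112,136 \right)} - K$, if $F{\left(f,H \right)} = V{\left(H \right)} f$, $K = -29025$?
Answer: $45713$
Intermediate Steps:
$V{\left(C \right)} = 13 + C$
$F{\left(f,H \right)} = f \left(13 + H\right)$ ($F{\left(f,H \right)} = \left(13 + H\right) f = f \left(13 + H\right)$)
$F{\left(112,136 \right)} - K = 112 \left(13 + 136\right) - -29025 = 112 \cdot 149 + 29025 = 16688 + 29025 = 45713$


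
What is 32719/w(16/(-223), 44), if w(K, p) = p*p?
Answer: 32719/1936 ≈ 16.900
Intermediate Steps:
w(K, p) = p**2
32719/w(16/(-223), 44) = 32719/(44**2) = 32719/1936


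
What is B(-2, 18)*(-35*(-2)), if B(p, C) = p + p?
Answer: -280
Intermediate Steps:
B(p, C) = 2*p
B(-2, 18)*(-35*(-2)) = (2*(-2))*(-35*(-2)) = -4*70 = -280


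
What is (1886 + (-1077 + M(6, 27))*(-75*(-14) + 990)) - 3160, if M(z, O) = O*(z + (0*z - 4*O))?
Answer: -7816514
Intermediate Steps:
M(z, O) = O*(z - 4*O) (M(z, O) = O*(z + (0 - 4*O)) = O*(z - 4*O))
(1886 + (-1077 + M(6, 27))*(-75*(-14) + 990)) - 3160 = (1886 + (-1077 + 27*(6 - 4*27))*(-75*(-14) + 990)) - 3160 = (1886 + (-1077 + 27*(6 - 108))*(1050 + 990)) - 3160 = (1886 + (-1077 + 27*(-102))*2040) - 3160 = (1886 + (-1077 - 2754)*2040) - 3160 = (1886 - 3831*2040) - 3160 = (1886 - 7815240) - 3160 = -7813354 - 3160 = -7816514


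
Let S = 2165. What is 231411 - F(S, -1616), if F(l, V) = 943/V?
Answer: 373961119/1616 ≈ 2.3141e+5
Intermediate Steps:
231411 - F(S, -1616) = 231411 - 943/(-1616) = 231411 - 943*(-1)/1616 = 231411 - 1*(-943/1616) = 231411 + 943/1616 = 373961119/1616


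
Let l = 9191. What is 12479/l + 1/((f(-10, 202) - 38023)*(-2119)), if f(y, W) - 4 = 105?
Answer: 77119996085/56800214562 ≈ 1.3577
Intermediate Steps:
f(y, W) = 109 (f(y, W) = 4 + 105 = 109)
12479/l + 1/((f(-10, 202) - 38023)*(-2119)) = 12479/9191 + 1/((109 - 38023)*(-2119)) = 12479*(1/9191) - 1/2119/(-37914) = 12479/9191 - 1/37914*(-1/2119) = 12479/9191 + 1/80339766 = 77119996085/56800214562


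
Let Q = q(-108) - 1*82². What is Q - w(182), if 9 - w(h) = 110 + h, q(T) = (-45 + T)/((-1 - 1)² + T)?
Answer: -669711/104 ≈ -6439.5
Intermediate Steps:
q(T) = (-45 + T)/(4 + T) (q(T) = (-45 + T)/((-2)² + T) = (-45 + T)/(4 + T))
w(h) = -101 - h (w(h) = 9 - (110 + h) = 9 + (-110 - h) = -101 - h)
Q = -699143/104 (Q = (-45 - 108)/(4 - 108) - 1*82² = -153/(-104) - 1*6724 = -1/104*(-153) - 6724 = 153/104 - 6724 = -699143/104 ≈ -6722.5)
Q - w(182) = -699143/104 - (-101 - 1*182) = -699143/104 - (-101 - 182) = -699143/104 - 1*(-283) = -699143/104 + 283 = -669711/104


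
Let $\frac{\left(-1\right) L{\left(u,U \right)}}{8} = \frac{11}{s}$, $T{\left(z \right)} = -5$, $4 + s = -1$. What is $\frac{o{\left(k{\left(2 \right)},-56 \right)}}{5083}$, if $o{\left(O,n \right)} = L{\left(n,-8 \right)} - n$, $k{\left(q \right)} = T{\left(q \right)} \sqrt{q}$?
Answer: $\frac{16}{1105} \approx 0.01448$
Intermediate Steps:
$s = -5$ ($s = -4 - 1 = -5$)
$L{\left(u,U \right)} = \frac{88}{5}$ ($L{\left(u,U \right)} = - 8 \frac{11}{-5} = - 8 \cdot 11 \left(- \frac{1}{5}\right) = \left(-8\right) \left(- \frac{11}{5}\right) = \frac{88}{5}$)
$k{\left(q \right)} = - 5 \sqrt{q}$
$o{\left(O,n \right)} = \frac{88}{5} - n$
$\frac{o{\left(k{\left(2 \right)},-56 \right)}}{5083} = \frac{\frac{88}{5} - -56}{5083} = \left(\frac{88}{5} + 56\right) \frac{1}{5083} = \frac{368}{5} \cdot \frac{1}{5083} = \frac{16}{1105}$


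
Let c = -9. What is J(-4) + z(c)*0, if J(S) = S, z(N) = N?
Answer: -4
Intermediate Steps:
J(-4) + z(c)*0 = -4 - 9*0 = -4 + 0 = -4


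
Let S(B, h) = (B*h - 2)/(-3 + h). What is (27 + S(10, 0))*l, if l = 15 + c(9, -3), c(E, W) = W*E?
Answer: -332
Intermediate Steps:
c(E, W) = E*W
S(B, h) = (-2 + B*h)/(-3 + h)
l = -12 (l = 15 + 9*(-3) = 15 - 27 = -12)
(27 + S(10, 0))*l = (27 + (-2 + 10*0)/(-3 + 0))*(-12) = (27 + (-2 + 0)/(-3))*(-12) = (27 - ⅓*(-2))*(-12) = (27 + ⅔)*(-12) = (83/3)*(-12) = -332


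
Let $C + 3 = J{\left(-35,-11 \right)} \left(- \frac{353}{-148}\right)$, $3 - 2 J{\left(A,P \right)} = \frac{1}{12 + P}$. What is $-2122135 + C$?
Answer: $- \frac{314076071}{148} \approx -2.1221 \cdot 10^{6}$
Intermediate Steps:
$J{\left(A,P \right)} = \frac{3}{2} - \frac{1}{2 \left(12 + P\right)}$
$C = - \frac{91}{148}$ ($C = -3 + \frac{35 + 3 \left(-11\right)}{2 \left(12 - 11\right)} \left(- \frac{353}{-148}\right) = -3 + \frac{35 - 33}{2 \cdot 1} \left(\left(-353\right) \left(- \frac{1}{148}\right)\right) = -3 + \frac{1}{2} \cdot 1 \cdot 2 \cdot \frac{353}{148} = -3 + 1 \cdot \frac{353}{148} = -3 + \frac{353}{148} = - \frac{91}{148} \approx -0.61486$)
$-2122135 + C = -2122135 - \frac{91}{148} = - \frac{314076071}{148}$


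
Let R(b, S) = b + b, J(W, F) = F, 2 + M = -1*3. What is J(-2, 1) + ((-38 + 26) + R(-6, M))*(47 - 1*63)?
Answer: 385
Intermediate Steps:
M = -5 (M = -2 - 1*3 = -2 - 3 = -5)
R(b, S) = 2*b
J(-2, 1) + ((-38 + 26) + R(-6, M))*(47 - 1*63) = 1 + ((-38 + 26) + 2*(-6))*(47 - 1*63) = 1 + (-12 - 12)*(47 - 63) = 1 - 24*(-16) = 1 + 384 = 385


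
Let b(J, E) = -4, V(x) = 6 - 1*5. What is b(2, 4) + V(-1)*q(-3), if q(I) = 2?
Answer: -2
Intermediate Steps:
V(x) = 1 (V(x) = 6 - 5 = 1)
b(2, 4) + V(-1)*q(-3) = -4 + 1*2 = -4 + 2 = -2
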